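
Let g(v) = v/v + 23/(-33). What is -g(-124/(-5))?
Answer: -10/33 ≈ -0.30303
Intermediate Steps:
g(v) = 10/33 (g(v) = 1 + 23*(-1/33) = 1 - 23/33 = 10/33)
-g(-124/(-5)) = -1*10/33 = -10/33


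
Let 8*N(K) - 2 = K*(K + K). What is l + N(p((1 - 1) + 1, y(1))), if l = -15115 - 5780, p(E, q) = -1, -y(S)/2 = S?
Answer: -41789/2 ≈ -20895.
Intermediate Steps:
y(S) = -2*S
l = -20895
N(K) = 1/4 + K**2/4 (N(K) = 1/4 + (K*(K + K))/8 = 1/4 + (K*(2*K))/8 = 1/4 + (2*K**2)/8 = 1/4 + K**2/4)
l + N(p((1 - 1) + 1, y(1))) = -20895 + (1/4 + (1/4)*(-1)**2) = -20895 + (1/4 + (1/4)*1) = -20895 + (1/4 + 1/4) = -20895 + 1/2 = -41789/2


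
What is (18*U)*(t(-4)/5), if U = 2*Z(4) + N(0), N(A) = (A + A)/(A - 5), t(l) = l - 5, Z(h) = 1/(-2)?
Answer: 162/5 ≈ 32.400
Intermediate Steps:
Z(h) = -½
t(l) = -5 + l
N(A) = 2*A/(-5 + A) (N(A) = (2*A)/(-5 + A) = 2*A/(-5 + A))
U = -1 (U = 2*(-½) + 2*0/(-5 + 0) = -1 + 2*0/(-5) = -1 + 2*0*(-⅕) = -1 + 0 = -1)
(18*U)*(t(-4)/5) = (18*(-1))*((-5 - 4)/5) = -(-162)/5 = -18*(-9/5) = 162/5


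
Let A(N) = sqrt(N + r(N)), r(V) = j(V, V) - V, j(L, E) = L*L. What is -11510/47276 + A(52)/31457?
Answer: -179805859/743580566 ≈ -0.24181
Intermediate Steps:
j(L, E) = L**2
r(V) = V**2 - V
A(N) = sqrt(N + N*(-1 + N))
-11510/47276 + A(52)/31457 = -11510/47276 + sqrt(52**2)/31457 = -11510*1/47276 + sqrt(2704)*(1/31457) = -5755/23638 + 52*(1/31457) = -5755/23638 + 52/31457 = -179805859/743580566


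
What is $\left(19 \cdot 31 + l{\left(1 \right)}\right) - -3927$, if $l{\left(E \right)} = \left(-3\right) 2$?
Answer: $4510$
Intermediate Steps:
$l{\left(E \right)} = -6$
$\left(19 \cdot 31 + l{\left(1 \right)}\right) - -3927 = \left(19 \cdot 31 - 6\right) - -3927 = \left(589 - 6\right) + 3927 = 583 + 3927 = 4510$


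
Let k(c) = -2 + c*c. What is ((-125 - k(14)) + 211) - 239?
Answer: -347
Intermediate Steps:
k(c) = -2 + c²
((-125 - k(14)) + 211) - 239 = ((-125 - (-2 + 14²)) + 211) - 239 = ((-125 - (-2 + 196)) + 211) - 239 = ((-125 - 1*194) + 211) - 239 = ((-125 - 194) + 211) - 239 = (-319 + 211) - 239 = -108 - 239 = -347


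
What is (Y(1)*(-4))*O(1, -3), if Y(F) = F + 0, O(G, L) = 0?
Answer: 0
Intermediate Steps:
Y(F) = F
(Y(1)*(-4))*O(1, -3) = (1*(-4))*0 = -4*0 = 0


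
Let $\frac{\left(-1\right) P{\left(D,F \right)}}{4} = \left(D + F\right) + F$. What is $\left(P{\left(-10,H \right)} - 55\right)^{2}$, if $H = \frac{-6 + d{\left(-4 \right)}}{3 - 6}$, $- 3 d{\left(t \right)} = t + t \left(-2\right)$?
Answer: $\frac{96721}{81} \approx 1194.1$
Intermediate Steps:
$d{\left(t \right)} = \frac{t}{3}$ ($d{\left(t \right)} = - \frac{t + t \left(-2\right)}{3} = - \frac{t - 2 t}{3} = - \frac{\left(-1\right) t}{3} = \frac{t}{3}$)
$H = \frac{22}{9}$ ($H = \frac{-6 + \frac{1}{3} \left(-4\right)}{3 - 6} = \frac{-6 - \frac{4}{3}}{-3} = \left(- \frac{22}{3}\right) \left(- \frac{1}{3}\right) = \frac{22}{9} \approx 2.4444$)
$P{\left(D,F \right)} = - 8 F - 4 D$ ($P{\left(D,F \right)} = - 4 \left(\left(D + F\right) + F\right) = - 4 \left(D + 2 F\right) = - 8 F - 4 D$)
$\left(P{\left(-10,H \right)} - 55\right)^{2} = \left(\left(\left(-8\right) \frac{22}{9} - -40\right) - 55\right)^{2} = \left(\left(- \frac{176}{9} + 40\right) - 55\right)^{2} = \left(\frac{184}{9} - 55\right)^{2} = \left(- \frac{311}{9}\right)^{2} = \frac{96721}{81}$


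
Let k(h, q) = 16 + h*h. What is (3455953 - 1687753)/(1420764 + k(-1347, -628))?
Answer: 1768200/3235189 ≈ 0.54655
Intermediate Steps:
k(h, q) = 16 + h²
(3455953 - 1687753)/(1420764 + k(-1347, -628)) = (3455953 - 1687753)/(1420764 + (16 + (-1347)²)) = 1768200/(1420764 + (16 + 1814409)) = 1768200/(1420764 + 1814425) = 1768200/3235189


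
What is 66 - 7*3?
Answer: 45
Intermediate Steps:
66 - 7*3 = 66 - 21 = 45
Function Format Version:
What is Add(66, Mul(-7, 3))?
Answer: 45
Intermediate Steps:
Add(66, Mul(-7, 3)) = Add(66, -21) = 45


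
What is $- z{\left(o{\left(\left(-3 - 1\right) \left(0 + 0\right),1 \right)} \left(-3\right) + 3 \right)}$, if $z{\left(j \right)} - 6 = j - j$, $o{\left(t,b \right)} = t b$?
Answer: $-6$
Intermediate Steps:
$o{\left(t,b \right)} = b t$
$z{\left(j \right)} = 6$ ($z{\left(j \right)} = 6 + \left(j - j\right) = 6 + 0 = 6$)
$- z{\left(o{\left(\left(-3 - 1\right) \left(0 + 0\right),1 \right)} \left(-3\right) + 3 \right)} = \left(-1\right) 6 = -6$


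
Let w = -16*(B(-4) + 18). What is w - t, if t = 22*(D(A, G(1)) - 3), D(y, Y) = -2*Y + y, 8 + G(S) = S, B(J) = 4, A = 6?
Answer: -726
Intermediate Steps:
G(S) = -8 + S
D(y, Y) = y - 2*Y
w = -352 (w = -16*(4 + 18) = -16*22 = -352)
t = 374 (t = 22*((6 - 2*(-8 + 1)) - 3) = 22*((6 - 2*(-7)) - 3) = 22*((6 + 14) - 3) = 22*(20 - 3) = 22*17 = 374)
w - t = -352 - 1*374 = -352 - 374 = -726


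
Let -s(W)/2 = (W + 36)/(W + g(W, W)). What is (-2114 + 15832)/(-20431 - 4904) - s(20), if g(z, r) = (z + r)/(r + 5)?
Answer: 352946/76005 ≈ 4.6437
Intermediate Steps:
g(z, r) = (r + z)/(5 + r)
s(W) = -2*(36 + W)/(W + 2*W/(5 + W)) (s(W) = -2*(W + 36)/(W + (W + W)/(5 + W)) = -2*(36 + W)/(W + (2*W)/(5 + W)) = -2*(36 + W)/(W + 2*W/(5 + W)))
(-2114 + 15832)/(-20431 - 4904) - s(20) = (-2114 + 15832)/(-20431 - 4904) - (-2)*(5 + 20)*(36 + 20)/(20*(7 + 20)) = 13718/(-25335) - (-2)*25*56/(20*27) = 13718*(-1/25335) - (-2)*25*56/(20*27) = -13718/25335 - 1*(-140/27) = -13718/25335 + 140/27 = 352946/76005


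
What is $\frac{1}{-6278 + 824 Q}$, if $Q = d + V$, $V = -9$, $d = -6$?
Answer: $- \frac{1}{18638} \approx -5.3654 \cdot 10^{-5}$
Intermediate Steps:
$Q = -15$ ($Q = -6 - 9 = -15$)
$\frac{1}{-6278 + 824 Q} = \frac{1}{-6278 + 824 \left(-15\right)} = \frac{1}{-6278 - 12360} = \frac{1}{-18638} = - \frac{1}{18638}$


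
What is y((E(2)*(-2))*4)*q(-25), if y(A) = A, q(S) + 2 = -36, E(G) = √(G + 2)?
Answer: 608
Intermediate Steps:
E(G) = √(2 + G)
q(S) = -38 (q(S) = -2 - 36 = -38)
y((E(2)*(-2))*4)*q(-25) = ((√(2 + 2)*(-2))*4)*(-38) = ((√4*(-2))*4)*(-38) = ((2*(-2))*4)*(-38) = -4*4*(-38) = -16*(-38) = 608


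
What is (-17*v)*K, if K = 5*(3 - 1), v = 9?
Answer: -1530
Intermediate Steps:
K = 10 (K = 5*2 = 10)
(-17*v)*K = -17*9*10 = -153*10 = -1530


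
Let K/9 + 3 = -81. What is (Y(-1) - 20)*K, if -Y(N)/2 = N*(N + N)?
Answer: 18144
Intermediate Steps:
Y(N) = -4*N**2 (Y(N) = -2*N*(N + N) = -2*N*2*N = -4*N**2)
K = -756 (K = -27 + 9*(-81) = -27 - 729 = -756)
(Y(-1) - 20)*K = (-4*(-1)**2 - 20)*(-756) = (-4*1 - 20)*(-756) = (-4 - 20)*(-756) = -24*(-756) = 18144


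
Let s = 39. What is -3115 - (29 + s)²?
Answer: -7739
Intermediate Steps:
-3115 - (29 + s)² = -3115 - (29 + 39)² = -3115 - 1*68² = -3115 - 1*4624 = -3115 - 4624 = -7739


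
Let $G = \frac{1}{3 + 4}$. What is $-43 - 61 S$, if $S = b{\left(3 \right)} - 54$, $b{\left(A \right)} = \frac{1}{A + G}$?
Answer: $\frac{71095}{22} \approx 3231.6$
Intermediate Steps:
$G = \frac{1}{7} \approx 0.14286$
$b{\left(A \right)} = \frac{1}{\frac{1}{7} + A}$ ($b{\left(A \right)} = \frac{1}{A + \frac{1}{7}} = \frac{1}{\frac{1}{7} + A}$)
$S = - \frac{1181}{22}$ ($S = \frac{7}{1 + 7 \cdot 3} - 54 = \frac{7}{1 + 21} - 54 = \frac{7}{22} - 54 = - \frac{1181}{22} \approx -53.682$)
$-43 - 61 S = -43 - - \frac{72041}{22} = -43 + \frac{72041}{22} = \frac{71095}{22}$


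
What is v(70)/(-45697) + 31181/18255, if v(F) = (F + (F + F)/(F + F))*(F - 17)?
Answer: 1356184592/834198735 ≈ 1.6257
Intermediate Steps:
v(F) = (1 + F)*(-17 + F) (v(F) = (F + (2*F)/((2*F)))*(-17 + F) = (F + (2*F)*(1/(2*F)))*(-17 + F) = (F + 1)*(-17 + F) = (1 + F)*(-17 + F))
v(70)/(-45697) + 31181/18255 = (-17 + 70² - 16*70)/(-45697) + 31181/18255 = (-17 + 4900 - 1120)*(-1/45697) + 31181*(1/18255) = 3763*(-1/45697) + 31181/18255 = -3763/45697 + 31181/18255 = 1356184592/834198735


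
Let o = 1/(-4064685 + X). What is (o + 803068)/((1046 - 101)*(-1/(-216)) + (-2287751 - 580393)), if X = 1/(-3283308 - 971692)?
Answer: -111113996159835584544/396841183160354920117 ≈ -0.28000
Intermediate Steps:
X = -1/4255000 (X = 1/(-4255000) = -1/4255000 ≈ -2.3502e-7)
o = -4255000/17295234675001 (o = 1/(-4064685 - 1/4255000) = 1/(-17295234675001/4255000) = -4255000/17295234675001 ≈ -2.4602e-7)
(o + 803068)/((1046 - 101)*(-1/(-216)) + (-2287751 - 580393)) = (-4255000/17295234675001 + 803068)/((1046 - 101)*(-1/(-216)) + (-2287751 - 580393)) = 13889249519979448068/(17295234675001*(945*(-1*(-1/216)) - 2868144)) = 13889249519979448068/(17295234675001*(945*(1/216) - 2868144)) = 13889249519979448068/(17295234675001*(35/8 - 2868144)) = 13889249519979448068/(17295234675001*(-22945117/8)) = (13889249519979448068/17295234675001)*(-8/22945117) = -111113996159835584544/396841183160354920117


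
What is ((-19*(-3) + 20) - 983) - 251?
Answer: -1157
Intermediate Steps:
((-19*(-3) + 20) - 983) - 251 = ((57 + 20) - 983) - 251 = (77 - 983) - 251 = -906 - 251 = -1157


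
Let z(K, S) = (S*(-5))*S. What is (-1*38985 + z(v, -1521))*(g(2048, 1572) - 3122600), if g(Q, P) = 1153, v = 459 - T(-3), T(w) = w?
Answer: 36228106956930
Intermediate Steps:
v = 462 (v = 459 - 1*(-3) = 459 + 3 = 462)
z(K, S) = -5*S² (z(K, S) = (-5*S)*S = -5*S²)
(-1*38985 + z(v, -1521))*(g(2048, 1572) - 3122600) = (-1*38985 - 5*(-1521)²)*(1153 - 3122600) = (-38985 - 5*2313441)*(-3121447) = (-38985 - 11567205)*(-3121447) = -11606190*(-3121447) = 36228106956930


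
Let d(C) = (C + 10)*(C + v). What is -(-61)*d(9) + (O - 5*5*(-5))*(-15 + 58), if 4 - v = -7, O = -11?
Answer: 28082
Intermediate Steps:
v = 11 (v = 4 - 1*(-7) = 4 + 7 = 11)
d(C) = (10 + C)*(11 + C) (d(C) = (C + 10)*(C + 11) = (10 + C)*(11 + C))
-(-61)*d(9) + (O - 5*5*(-5))*(-15 + 58) = -(-61)*(110 + 9² + 21*9) + (-11 - 5*5*(-5))*(-15 + 58) = -(-61)*(110 + 81 + 189) + (-11 - 25*(-5))*43 = -(-61)*380 + (-11 + 125)*43 = -61*(-380) + 114*43 = 23180 + 4902 = 28082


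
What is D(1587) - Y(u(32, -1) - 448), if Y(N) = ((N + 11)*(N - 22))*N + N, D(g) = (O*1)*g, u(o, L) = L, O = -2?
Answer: 92625077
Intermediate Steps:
D(g) = -2*g (D(g) = (-2*1)*g = -2*g)
Y(N) = N + N*(-22 + N)*(11 + N) (Y(N) = ((11 + N)*(-22 + N))*N + N = ((-22 + N)*(11 + N))*N + N = N*(-22 + N)*(11 + N) + N = N + N*(-22 + N)*(11 + N))
D(1587) - Y(u(32, -1) - 448) = -2*1587 - (-1 - 448)*(-241 + (-1 - 448)**2 - 11*(-1 - 448)) = -3174 - (-449)*(-241 + (-449)**2 - 11*(-449)) = -3174 - (-449)*(-241 + 201601 + 4939) = -3174 - (-449)*206299 = -3174 - 1*(-92628251) = -3174 + 92628251 = 92625077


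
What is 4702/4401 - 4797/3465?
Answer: -535463/1694385 ≈ -0.31602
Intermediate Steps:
4702/4401 - 4797/3465 = 4702*(1/4401) - 4797*1/3465 = 4702/4401 - 533/385 = -535463/1694385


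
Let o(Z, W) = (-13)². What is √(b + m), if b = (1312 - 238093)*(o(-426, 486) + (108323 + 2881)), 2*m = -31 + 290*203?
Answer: I*√105483923574/2 ≈ 1.6239e+5*I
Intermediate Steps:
o(Z, W) = 169
m = 58839/2 (m = (-31 + 290*203)/2 = (-31 + 58870)/2 = (½)*58839 = 58839/2 ≈ 29420.)
b = -26371010313 (b = (1312 - 238093)*(169 + (108323 + 2881)) = -236781*(169 + 111204) = -236781*111373 = -26371010313)
√(b + m) = √(-26371010313 + 58839/2) = √(-52741961787/2) = I*√105483923574/2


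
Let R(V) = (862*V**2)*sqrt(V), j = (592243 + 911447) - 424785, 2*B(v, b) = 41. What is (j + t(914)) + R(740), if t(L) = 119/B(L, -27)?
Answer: 44235343/41 + 944062400*sqrt(185) ≈ 1.2842e+10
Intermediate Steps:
B(v, b) = 41/2 (B(v, b) = (1/2)*41 = 41/2)
j = 1078905 (j = 1503690 - 424785 = 1078905)
t(L) = 238/41 (t(L) = 119/(41/2) = 119*(2/41) = 238/41)
R(V) = 862*V**(5/2)
(j + t(914)) + R(740) = (1078905 + 238/41) + 862*740**(5/2) = 44235343/41 + 862*(1095200*sqrt(185)) = 44235343/41 + 944062400*sqrt(185)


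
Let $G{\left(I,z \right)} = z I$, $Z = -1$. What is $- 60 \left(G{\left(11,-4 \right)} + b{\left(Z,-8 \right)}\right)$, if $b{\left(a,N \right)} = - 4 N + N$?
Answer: $1200$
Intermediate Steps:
$b{\left(a,N \right)} = - 3 N$
$G{\left(I,z \right)} = I z$
$- 60 \left(G{\left(11,-4 \right)} + b{\left(Z,-8 \right)}\right) = - 60 \left(11 \left(-4\right) - -24\right) = - 60 \left(-44 + 24\right) = \left(-60\right) \left(-20\right) = 1200$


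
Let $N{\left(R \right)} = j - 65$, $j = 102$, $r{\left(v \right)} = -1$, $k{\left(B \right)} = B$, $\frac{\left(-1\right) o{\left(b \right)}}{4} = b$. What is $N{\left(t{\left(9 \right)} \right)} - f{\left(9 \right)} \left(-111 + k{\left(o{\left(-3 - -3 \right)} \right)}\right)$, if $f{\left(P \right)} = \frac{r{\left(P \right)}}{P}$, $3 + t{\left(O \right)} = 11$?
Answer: $\frac{74}{3} \approx 24.667$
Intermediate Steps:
$o{\left(b \right)} = - 4 b$
$t{\left(O \right)} = 8$ ($t{\left(O \right)} = -3 + 11 = 8$)
$N{\left(R \right)} = 37$ ($N{\left(R \right)} = 102 - 65 = 37$)
$f{\left(P \right)} = - \frac{1}{P}$
$N{\left(t{\left(9 \right)} \right)} - f{\left(9 \right)} \left(-111 + k{\left(o{\left(-3 - -3 \right)} \right)}\right) = 37 - - \frac{1}{9} \left(-111 - 4 \left(-3 - -3\right)\right) = 37 - \left(-1\right) \frac{1}{9} \left(-111 - 4 \left(-3 + 3\right)\right) = 37 - - \frac{-111 - 0}{9} = 37 - - \frac{-111 + 0}{9} = 37 - \left(- \frac{1}{9}\right) \left(-111\right) = 37 - \frac{37}{3} = \frac{74}{3}$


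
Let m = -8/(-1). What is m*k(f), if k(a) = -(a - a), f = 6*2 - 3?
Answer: 0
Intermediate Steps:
f = 9 (f = 12 - 3 = 9)
k(a) = 0 (k(a) = -1*0 = 0)
m = 8 (m = -8*(-1) = 8)
m*k(f) = 8*0 = 0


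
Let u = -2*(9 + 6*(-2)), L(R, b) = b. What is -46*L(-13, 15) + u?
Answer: -684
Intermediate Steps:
u = 6 (u = -2*(9 - 12) = -2*(-3) = 6)
-46*L(-13, 15) + u = -46*15 + 6 = -690 + 6 = -684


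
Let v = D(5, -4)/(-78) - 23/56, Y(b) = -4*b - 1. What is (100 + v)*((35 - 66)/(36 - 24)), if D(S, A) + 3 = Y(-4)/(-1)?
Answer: -750913/2912 ≈ -257.87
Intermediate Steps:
Y(b) = -1 - 4*b
D(S, A) = -18 (D(S, A) = -3 + (-1 - 4*(-4))/(-1) = -3 + (-1 + 16)*(-1) = -3 + 15*(-1) = -3 - 15 = -18)
v = -131/728 (v = -18/(-78) - 23/56 = -18*(-1/78) - 23*1/56 = 3/13 - 23/56 = -131/728 ≈ -0.17994)
(100 + v)*((35 - 66)/(36 - 24)) = (100 - 131/728)*((35 - 66)/(36 - 24)) = 72669*(-31/12)/728 = 72669*(-31*1/12)/728 = (72669/728)*(-31/12) = -750913/2912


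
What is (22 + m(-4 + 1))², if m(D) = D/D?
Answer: 529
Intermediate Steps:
m(D) = 1
(22 + m(-4 + 1))² = (22 + 1)² = 23² = 529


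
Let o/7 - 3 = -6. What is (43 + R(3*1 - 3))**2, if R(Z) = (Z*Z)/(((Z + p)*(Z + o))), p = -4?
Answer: 1849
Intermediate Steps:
o = -21 (o = 21 + 7*(-6) = 21 - 42 = -21)
R(Z) = Z**2/((-21 + Z)*(-4 + Z)) (R(Z) = (Z*Z)/(((Z - 4)*(Z - 21))) = Z**2/(((-4 + Z)*(-21 + Z))) = Z**2/(((-21 + Z)*(-4 + Z))) = Z**2*(1/((-21 + Z)*(-4 + Z))) = Z**2/((-21 + Z)*(-4 + Z)))
(43 + R(3*1 - 3))**2 = (43 + (3*1 - 3)**2/(84 + (3*1 - 3)**2 - 25*(3*1 - 3)))**2 = (43 + (3 - 3)**2/(84 + (3 - 3)**2 - 25*(3 - 3)))**2 = (43 + 0**2/(84 + 0**2 - 25*0))**2 = (43 + 0/(84 + 0 + 0))**2 = (43 + 0/84)**2 = (43 + 0*(1/84))**2 = (43 + 0)**2 = 43**2 = 1849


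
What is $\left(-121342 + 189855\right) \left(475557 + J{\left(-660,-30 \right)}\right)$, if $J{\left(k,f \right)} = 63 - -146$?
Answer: $32596155958$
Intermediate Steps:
$J{\left(k,f \right)} = 209$ ($J{\left(k,f \right)} = 63 + 146 = 209$)
$\left(-121342 + 189855\right) \left(475557 + J{\left(-660,-30 \right)}\right) = \left(-121342 + 189855\right) \left(475557 + 209\right) = 68513 \cdot 475766 = 32596155958$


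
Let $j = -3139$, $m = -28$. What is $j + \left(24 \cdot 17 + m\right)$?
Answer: $-2759$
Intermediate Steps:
$j + \left(24 \cdot 17 + m\right) = -3139 + \left(24 \cdot 17 - 28\right) = -3139 + \left(408 - 28\right) = -3139 + 380 = -2759$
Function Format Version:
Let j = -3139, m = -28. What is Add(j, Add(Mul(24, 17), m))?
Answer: -2759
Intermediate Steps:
Add(j, Add(Mul(24, 17), m)) = Add(-3139, Add(Mul(24, 17), -28)) = Add(-3139, Add(408, -28)) = Add(-3139, 380) = -2759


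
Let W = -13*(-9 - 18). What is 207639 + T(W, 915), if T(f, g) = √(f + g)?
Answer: 207639 + √1266 ≈ 2.0767e+5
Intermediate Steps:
W = 351 (W = -13*(-27) = 351)
207639 + T(W, 915) = 207639 + √(351 + 915) = 207639 + √1266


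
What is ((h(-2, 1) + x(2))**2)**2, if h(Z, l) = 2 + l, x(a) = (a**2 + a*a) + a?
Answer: 28561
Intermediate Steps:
x(a) = a + 2*a**2 (x(a) = (a**2 + a**2) + a = 2*a**2 + a = a + 2*a**2)
((h(-2, 1) + x(2))**2)**2 = (((2 + 1) + 2*(1 + 2*2))**2)**2 = ((3 + 2*(1 + 4))**2)**2 = ((3 + 2*5)**2)**2 = ((3 + 10)**2)**2 = (13**2)**2 = 169**2 = 28561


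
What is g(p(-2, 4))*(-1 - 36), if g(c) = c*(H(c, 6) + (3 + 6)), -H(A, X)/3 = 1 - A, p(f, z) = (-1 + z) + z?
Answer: -6993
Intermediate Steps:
p(f, z) = -1 + 2*z
H(A, X) = -3 + 3*A (H(A, X) = -3*(1 - A) = -3 + 3*A)
g(c) = c*(6 + 3*c) (g(c) = c*((-3 + 3*c) + (3 + 6)) = c*((-3 + 3*c) + 9) = c*(6 + 3*c))
g(p(-2, 4))*(-1 - 36) = (3*(-1 + 2*4)*(2 + (-1 + 2*4)))*(-1 - 36) = (3*(-1 + 8)*(2 + (-1 + 8)))*(-37) = (3*7*(2 + 7))*(-37) = (3*7*9)*(-37) = 189*(-37) = -6993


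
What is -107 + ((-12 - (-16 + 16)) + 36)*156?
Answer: 3637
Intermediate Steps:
-107 + ((-12 - (-16 + 16)) + 36)*156 = -107 + ((-12 - 1*0) + 36)*156 = -107 + ((-12 + 0) + 36)*156 = -107 + (-12 + 36)*156 = -107 + 24*156 = -107 + 3744 = 3637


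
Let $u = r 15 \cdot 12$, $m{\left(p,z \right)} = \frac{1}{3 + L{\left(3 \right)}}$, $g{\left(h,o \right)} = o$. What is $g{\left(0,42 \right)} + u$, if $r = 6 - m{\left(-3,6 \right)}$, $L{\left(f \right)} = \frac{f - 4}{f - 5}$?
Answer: $\frac{7494}{7} \approx 1070.6$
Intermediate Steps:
$L{\left(f \right)} = \frac{-4 + f}{-5 + f}$
$m{\left(p,z \right)} = \frac{2}{7}$ ($m{\left(p,z \right)} = \frac{1}{3 + \frac{-4 + 3}{-5 + 3}} = \frac{1}{3 + \frac{1}{-2} \left(-1\right)} = \frac{1}{3 - - \frac{1}{2}} = \frac{1}{3 + \frac{1}{2}} = \frac{1}{\frac{7}{2}} = \frac{2}{7}$)
$r = \frac{40}{7}$ ($r = 6 - \frac{2}{7} = \frac{40}{7} \approx 5.7143$)
$u = \frac{7200}{7}$ ($u = \frac{40}{7} \cdot 15 \cdot 12 = \frac{600}{7} \cdot 12 = \frac{7200}{7} \approx 1028.6$)
$g{\left(0,42 \right)} + u = 42 + \frac{7200}{7} = \frac{7494}{7}$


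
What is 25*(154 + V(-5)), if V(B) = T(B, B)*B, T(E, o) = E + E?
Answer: 5100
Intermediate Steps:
T(E, o) = 2*E
V(B) = 2*B² (V(B) = (2*B)*B = 2*B²)
25*(154 + V(-5)) = 25*(154 + 2*(-5)²) = 25*(154 + 2*25) = 25*(154 + 50) = 25*204 = 5100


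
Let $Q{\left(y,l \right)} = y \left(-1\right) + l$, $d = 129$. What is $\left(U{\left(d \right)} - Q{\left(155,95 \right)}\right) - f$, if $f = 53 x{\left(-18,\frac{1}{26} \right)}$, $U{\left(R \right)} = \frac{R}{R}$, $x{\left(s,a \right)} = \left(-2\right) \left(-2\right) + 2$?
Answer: $-257$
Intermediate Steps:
$Q{\left(y,l \right)} = l - y$ ($Q{\left(y,l \right)} = - y + l = l - y$)
$x{\left(s,a \right)} = 6$ ($x{\left(s,a \right)} = 4 + 2 = 6$)
$U{\left(R \right)} = 1$
$f = 318$ ($f = 53 \cdot 6 = 318$)
$\left(U{\left(d \right)} - Q{\left(155,95 \right)}\right) - f = \left(1 - \left(95 - 155\right)\right) - 318 = \left(1 - -60\right) - 318 = \left(1 + 60\right) - 318 = 61 - 318 = -257$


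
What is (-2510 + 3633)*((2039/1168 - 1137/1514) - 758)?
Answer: -751652977839/884176 ≈ -8.5012e+5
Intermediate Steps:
(-2510 + 3633)*((2039/1168 - 1137/1514) - 758) = 1123*((2039*(1/1168) - 1137*1/1514) - 758) = 1123*((2039/1168 - 1137/1514) - 758) = 1123*(879515/884176 - 758) = 1123*(-669325893/884176) = -751652977839/884176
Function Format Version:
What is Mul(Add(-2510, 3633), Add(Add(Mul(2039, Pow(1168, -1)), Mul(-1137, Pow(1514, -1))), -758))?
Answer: Rational(-751652977839, 884176) ≈ -8.5012e+5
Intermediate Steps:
Mul(Add(-2510, 3633), Add(Add(Mul(2039, Pow(1168, -1)), Mul(-1137, Pow(1514, -1))), -758)) = Mul(1123, Add(Add(Mul(2039, Rational(1, 1168)), Mul(-1137, Rational(1, 1514))), -758)) = Mul(1123, Add(Add(Rational(2039, 1168), Rational(-1137, 1514)), -758)) = Mul(1123, Add(Rational(879515, 884176), -758)) = Mul(1123, Rational(-669325893, 884176)) = Rational(-751652977839, 884176)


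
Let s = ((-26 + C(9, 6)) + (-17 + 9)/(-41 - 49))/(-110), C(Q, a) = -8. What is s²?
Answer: 582169/6125625 ≈ 0.095038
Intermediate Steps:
s = 763/2475 (s = ((-26 - 8) + (-17 + 9)/(-41 - 49))/(-110) = (-34 - 8/(-90))*(-1/110) = (-34 - 8*(-1/90))*(-1/110) = (-34 + 4/45)*(-1/110) = -1526/45*(-1/110) = 763/2475 ≈ 0.30828)
s² = (763/2475)² = 582169/6125625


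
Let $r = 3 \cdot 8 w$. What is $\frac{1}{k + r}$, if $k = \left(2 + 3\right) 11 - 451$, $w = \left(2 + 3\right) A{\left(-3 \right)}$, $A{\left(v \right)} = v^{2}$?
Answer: $\frac{1}{684} \approx 0.001462$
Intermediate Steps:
$w = 45$ ($w = \left(2 + 3\right) \left(-3\right)^{2} = 5 \cdot 9 = 45$)
$r = 1080$ ($r = 3 \cdot 8 \cdot 45 = 24 \cdot 45 = 1080$)
$k = -396$ ($k = 5 \cdot 11 - 451 = 55 - 451 = -396$)
$\frac{1}{k + r} = \frac{1}{-396 + 1080} = \frac{1}{684}$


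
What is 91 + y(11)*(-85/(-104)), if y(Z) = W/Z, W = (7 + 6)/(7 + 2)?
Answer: 72157/792 ≈ 91.107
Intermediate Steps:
W = 13/9 ≈ 1.4444
y(Z) = 13/(9*Z)
91 + y(11)*(-85/(-104)) = 91 + ((13/9)/11)*(-85/(-104)) = 91 + ((13/9)*(1/11))*(-85*(-1/104)) = 91 + (13/99)*(85/104) = 91 + 85/792 = 72157/792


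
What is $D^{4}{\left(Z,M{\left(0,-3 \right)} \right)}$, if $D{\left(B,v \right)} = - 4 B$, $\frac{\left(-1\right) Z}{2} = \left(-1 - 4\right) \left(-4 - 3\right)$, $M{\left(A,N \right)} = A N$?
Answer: $6146560000$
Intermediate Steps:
$Z = -70$ ($Z = - 2 \left(-1 - 4\right) \left(-4 - 3\right) = - 2 \left(\left(-5\right) \left(-7\right)\right) = \left(-2\right) 35 = -70$)
$D^{4}{\left(Z,M{\left(0,-3 \right)} \right)} = \left(\left(-4\right) \left(-70\right)\right)^{4} = 280^{4} = 6146560000$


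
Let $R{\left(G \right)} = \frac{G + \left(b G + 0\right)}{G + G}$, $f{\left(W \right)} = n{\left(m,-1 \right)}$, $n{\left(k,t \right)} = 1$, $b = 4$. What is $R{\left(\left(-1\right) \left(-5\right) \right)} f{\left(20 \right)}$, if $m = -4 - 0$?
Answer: $\frac{5}{2} \approx 2.5$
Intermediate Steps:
$m = -4$ ($m = -4 + 0 = -4$)
$f{\left(W \right)} = 1$
$R{\left(G \right)} = \frac{5}{2}$ ($R{\left(G \right)} = \frac{G + \left(4 G + 0\right)}{G + G} = \frac{G + 4 G}{2 G} = 5 G \frac{1}{2 G} = \frac{5}{2}$)
$R{\left(\left(-1\right) \left(-5\right) \right)} f{\left(20 \right)} = \frac{5}{2} \cdot 1 = \frac{5}{2}$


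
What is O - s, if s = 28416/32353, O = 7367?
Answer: 238316135/32353 ≈ 7366.1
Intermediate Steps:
s = 28416/32353 (s = 28416*(1/32353) = 28416/32353 ≈ 0.87831)
O - s = 7367 - 1*28416/32353 = 7367 - 28416/32353 = 238316135/32353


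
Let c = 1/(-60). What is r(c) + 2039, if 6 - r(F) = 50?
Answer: 1995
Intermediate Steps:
c = -1/60 ≈ -0.016667
r(F) = -44 (r(F) = 6 - 1*50 = 6 - 50 = -44)
r(c) + 2039 = -44 + 2039 = 1995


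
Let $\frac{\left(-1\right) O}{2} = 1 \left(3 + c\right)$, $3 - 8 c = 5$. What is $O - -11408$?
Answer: $\frac{22805}{2} \approx 11403.0$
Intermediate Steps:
$c = - \frac{1}{4}$ ($c = \frac{3}{8} - \frac{5}{8} = - \frac{1}{4} \approx -0.25$)
$O = - \frac{11}{2}$ ($O = - 2 \cdot 1 \left(3 - \frac{1}{4}\right) = - 2 \cdot 1 \cdot \frac{11}{4} = \left(-2\right) \frac{11}{4} = - \frac{11}{2} \approx -5.5$)
$O - -11408 = - \frac{11}{2} - -11408 = - \frac{11}{2} + 11408 = \frac{22805}{2}$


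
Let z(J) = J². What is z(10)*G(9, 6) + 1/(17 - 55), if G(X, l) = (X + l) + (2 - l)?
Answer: 41799/38 ≈ 1100.0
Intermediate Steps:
G(X, l) = 2 + X
z(10)*G(9, 6) + 1/(17 - 55) = 10²*(2 + 9) + 1/(17 - 55) = 100*11 + 1/(-38) = 1100 - 1/38 = 41799/38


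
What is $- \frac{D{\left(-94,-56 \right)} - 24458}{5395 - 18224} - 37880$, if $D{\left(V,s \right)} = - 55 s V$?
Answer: $- \frac{486276498}{12829} \approx -37905.0$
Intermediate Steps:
$D{\left(V,s \right)} = - 55 V s$
$- \frac{D{\left(-94,-56 \right)} - 24458}{5395 - 18224} - 37880 = - \frac{\left(-55\right) \left(-94\right) \left(-56\right) - 24458}{5395 - 18224} - 37880 = - \frac{-289520 - 24458}{-12829} - 37880 = - \frac{\left(-313978\right) \left(-1\right)}{12829} - 37880 = \left(-1\right) \frac{313978}{12829} - 37880 = - \frac{313978}{12829} - 37880 = - \frac{486276498}{12829}$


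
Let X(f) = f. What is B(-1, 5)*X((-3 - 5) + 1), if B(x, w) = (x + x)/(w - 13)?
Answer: -7/4 ≈ -1.7500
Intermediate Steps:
B(x, w) = 2*x/(-13 + w) (B(x, w) = (2*x)/(-13 + w) = 2*x/(-13 + w))
B(-1, 5)*X((-3 - 5) + 1) = (2*(-1)/(-13 + 5))*((-3 - 5) + 1) = (2*(-1)/(-8))*(-8 + 1) = (2*(-1)*(-1/8))*(-7) = (1/4)*(-7) = -7/4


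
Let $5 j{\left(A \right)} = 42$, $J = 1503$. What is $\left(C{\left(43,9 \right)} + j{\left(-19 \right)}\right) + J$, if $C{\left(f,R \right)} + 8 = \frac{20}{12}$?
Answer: $\frac{22576}{15} \approx 1505.1$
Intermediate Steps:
$C{\left(f,R \right)} = - \frac{19}{3}$ ($C{\left(f,R \right)} = -8 + \frac{20}{12} = -8 + 20 \cdot \frac{1}{12} = -8 + \frac{5}{3} = - \frac{19}{3}$)
$j{\left(A \right)} = \frac{42}{5}$ ($j{\left(A \right)} = \frac{1}{5} \cdot 42 = \frac{42}{5}$)
$\left(C{\left(43,9 \right)} + j{\left(-19 \right)}\right) + J = \left(- \frac{19}{3} + \frac{42}{5}\right) + 1503 = \frac{31}{15} + 1503 = \frac{22576}{15}$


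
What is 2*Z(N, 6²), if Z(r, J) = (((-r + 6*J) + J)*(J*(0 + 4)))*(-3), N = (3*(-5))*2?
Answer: -243648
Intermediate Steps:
N = -30 (N = -15*2 = -30)
Z(r, J) = -12*J*(-r + 7*J) (Z(r, J) = ((-r + 7*J)*(J*4))*(-3) = ((-r + 7*J)*(4*J))*(-3) = (4*J*(-r + 7*J))*(-3) = -12*J*(-r + 7*J))
2*Z(N, 6²) = 2*(12*6²*(-30 - 7*6²)) = 2*(12*36*(-30 - 7*36)) = 2*(12*36*(-30 - 252)) = 2*(12*36*(-282)) = 2*(-121824) = -243648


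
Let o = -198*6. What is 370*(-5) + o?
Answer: -3038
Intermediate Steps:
o = -1188
370*(-5) + o = 370*(-5) - 1188 = -1850 - 1188 = -3038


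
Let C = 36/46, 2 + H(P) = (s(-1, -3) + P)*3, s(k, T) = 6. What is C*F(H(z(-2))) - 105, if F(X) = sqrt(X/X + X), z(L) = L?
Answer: -105 + 18*sqrt(11)/23 ≈ -102.40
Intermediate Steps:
H(P) = 16 + 3*P (H(P) = -2 + (6 + P)*3 = -2 + (18 + 3*P) = 16 + 3*P)
C = 18/23 (C = 36*(1/46) = 18/23 ≈ 0.78261)
F(X) = sqrt(1 + X)
C*F(H(z(-2))) - 105 = 18*sqrt(1 + (16 + 3*(-2)))/23 - 105 = 18*sqrt(1 + (16 - 6))/23 - 105 = 18*sqrt(1 + 10)/23 - 105 = 18*sqrt(11)/23 - 105 = -105 + 18*sqrt(11)/23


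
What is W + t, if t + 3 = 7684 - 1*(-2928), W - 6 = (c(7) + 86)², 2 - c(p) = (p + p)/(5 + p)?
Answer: 653581/36 ≈ 18155.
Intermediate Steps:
c(p) = 2 - 2*p/(5 + p) (c(p) = 2 - (p + p)/(5 + p) = 2 - 2*p/(5 + p))
W = 271657/36 (W = 6 + (10/(5 + 7) + 86)² = 6 + (10/12 + 86)² = 6 + (10*(1/12) + 86)² = 6 + (⅚ + 86)² = 6 + (521/6)² = 6 + 271441/36 = 271657/36 ≈ 7546.0)
t = 10609 (t = -3 + (7684 - 1*(-2928)) = -3 + (7684 + 2928) = -3 + 10612 = 10609)
W + t = 271657/36 + 10609 = 653581/36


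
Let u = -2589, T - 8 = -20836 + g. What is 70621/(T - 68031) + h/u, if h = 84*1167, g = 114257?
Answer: -768959125/21918474 ≈ -35.083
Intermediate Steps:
T = 93429 (T = 8 + (-20836 + 114257) = 8 + 93421 = 93429)
h = 98028
70621/(T - 68031) + h/u = 70621/(93429 - 68031) + 98028/(-2589) = 70621/25398 + 98028*(-1/2589) = 70621*(1/25398) - 32676/863 = 70621/25398 - 32676/863 = -768959125/21918474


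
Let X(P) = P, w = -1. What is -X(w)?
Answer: 1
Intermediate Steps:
-X(w) = -1*(-1) = 1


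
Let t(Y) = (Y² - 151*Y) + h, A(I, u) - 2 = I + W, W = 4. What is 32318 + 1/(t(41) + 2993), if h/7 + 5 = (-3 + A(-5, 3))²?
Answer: 49252631/1524 ≈ 32318.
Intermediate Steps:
A(I, u) = 6 + I (A(I, u) = 2 + (I + 4) = 2 + (4 + I) = 6 + I)
h = -7 (h = -35 + 7*(-3 + (6 - 5))² = -35 + 7*(-3 + 1)² = -35 + 7*(-2)² = -35 + 7*4 = -35 + 28 = -7)
t(Y) = -7 + Y² - 151*Y (t(Y) = (Y² - 151*Y) - 7 = -7 + Y² - 151*Y)
32318 + 1/(t(41) + 2993) = 32318 + 1/((-7 + 41² - 151*41) + 2993) = 32318 + 1/((-7 + 1681 - 6191) + 2993) = 32318 + 1/(-4517 + 2993) = 32318 + 1/(-1524) = 32318 - 1/1524 = 49252631/1524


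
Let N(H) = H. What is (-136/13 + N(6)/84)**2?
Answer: 3575881/33124 ≈ 107.95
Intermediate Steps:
(-136/13 + N(6)/84)**2 = (-136/13 + 6/84)**2 = (-136*1/13 + 6*(1/84))**2 = (-136/13 + 1/14)**2 = (-1891/182)**2 = 3575881/33124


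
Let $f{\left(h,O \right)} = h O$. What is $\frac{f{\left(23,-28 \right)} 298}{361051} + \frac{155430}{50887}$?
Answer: $\frac{46352330986}{18372802237} \approx 2.5229$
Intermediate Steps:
$f{\left(h,O \right)} = O h$
$\frac{f{\left(23,-28 \right)} 298}{361051} + \frac{155430}{50887} = \frac{\left(-28\right) 23 \cdot 298}{361051} + \frac{155430}{50887} = \left(-644\right) 298 \cdot \frac{1}{361051} + 155430 \cdot \frac{1}{50887} = \left(-191912\right) \frac{1}{361051} + \frac{155430}{50887} = - \frac{191912}{361051} + \frac{155430}{50887} = \frac{46352330986}{18372802237}$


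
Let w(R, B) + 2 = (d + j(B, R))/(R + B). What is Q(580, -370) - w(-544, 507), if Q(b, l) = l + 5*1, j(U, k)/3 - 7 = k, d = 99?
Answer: -14943/37 ≈ -403.86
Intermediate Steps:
j(U, k) = 21 + 3*k
w(R, B) = -2 + (120 + 3*R)/(B + R) (w(R, B) = -2 + (99 + (21 + 3*R))/(R + B) = -2 + (120 + 3*R)/(B + R))
Q(b, l) = 5 + l (Q(b, l) = l + 5 = 5 + l)
Q(580, -370) - w(-544, 507) = (5 - 370) - (120 - 544 - 2*507)/(507 - 544) = -365 - (120 - 544 - 1014)/(-37) = -365 - (-1)*(-1438)/37 = -365 - 1*1438/37 = -365 - 1438/37 = -14943/37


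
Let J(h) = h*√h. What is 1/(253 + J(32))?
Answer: 253/31241 - 128*√2/31241 ≈ 0.0023040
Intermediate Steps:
J(h) = h^(3/2)
1/(253 + J(32)) = 1/(253 + 32^(3/2)) = 1/(253 + 128*√2)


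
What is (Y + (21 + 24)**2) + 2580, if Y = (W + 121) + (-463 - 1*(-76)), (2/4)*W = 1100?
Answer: 6539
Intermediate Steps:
W = 2200 (W = 2*1100 = 2200)
Y = 1934 (Y = (2200 + 121) + (-463 - 1*(-76)) = 2321 + (-463 + 76) = 2321 - 387 = 1934)
(Y + (21 + 24)**2) + 2580 = (1934 + (21 + 24)**2) + 2580 = (1934 + 45**2) + 2580 = (1934 + 2025) + 2580 = 3959 + 2580 = 6539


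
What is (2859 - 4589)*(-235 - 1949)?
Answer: 3778320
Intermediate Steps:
(2859 - 4589)*(-235 - 1949) = -1730*(-2184) = 3778320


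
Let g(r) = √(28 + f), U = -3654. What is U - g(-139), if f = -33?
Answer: -3654 - I*√5 ≈ -3654.0 - 2.2361*I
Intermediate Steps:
g(r) = I*√5 (g(r) = √(28 - 33) = √(-5) = I*√5)
U - g(-139) = -3654 - I*√5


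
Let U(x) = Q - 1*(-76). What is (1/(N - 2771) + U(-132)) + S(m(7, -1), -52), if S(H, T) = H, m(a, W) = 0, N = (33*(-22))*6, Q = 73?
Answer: 1061922/7127 ≈ 149.00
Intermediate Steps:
N = -4356 (N = -726*6 = -4356)
U(x) = 149 (U(x) = 73 - 1*(-76) = 73 + 76 = 149)
(1/(N - 2771) + U(-132)) + S(m(7, -1), -52) = (1/(-4356 - 2771) + 149) + 0 = (1/(-7127) + 149) + 0 = (-1/7127 + 149) + 0 = 1061922/7127 + 0 = 1061922/7127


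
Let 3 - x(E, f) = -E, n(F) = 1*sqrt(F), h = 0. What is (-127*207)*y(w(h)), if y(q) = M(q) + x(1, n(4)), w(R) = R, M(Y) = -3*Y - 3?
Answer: -26289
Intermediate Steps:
n(F) = sqrt(F)
M(Y) = -3 - 3*Y
x(E, f) = 3 + E (x(E, f) = 3 - (-1)*E = 3 + E)
y(q) = 1 - 3*q (y(q) = (-3 - 3*q) + (3 + 1) = (-3 - 3*q) + 4 = 1 - 3*q)
(-127*207)*y(w(h)) = (-127*207)*(1 - 3*0) = -26289*(1 + 0) = -26289*1 = -26289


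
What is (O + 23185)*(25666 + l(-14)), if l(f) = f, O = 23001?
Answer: 1184763272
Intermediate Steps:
(O + 23185)*(25666 + l(-14)) = (23001 + 23185)*(25666 - 14) = 46186*25652 = 1184763272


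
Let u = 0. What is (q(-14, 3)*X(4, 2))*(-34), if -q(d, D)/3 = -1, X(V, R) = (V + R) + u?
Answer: -612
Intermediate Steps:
X(V, R) = R + V (X(V, R) = (V + R) + 0 = (R + V) + 0 = R + V)
q(d, D) = 3 (q(d, D) = -3*(-1) = 3)
(q(-14, 3)*X(4, 2))*(-34) = (3*(2 + 4))*(-34) = (3*6)*(-34) = 18*(-34) = -612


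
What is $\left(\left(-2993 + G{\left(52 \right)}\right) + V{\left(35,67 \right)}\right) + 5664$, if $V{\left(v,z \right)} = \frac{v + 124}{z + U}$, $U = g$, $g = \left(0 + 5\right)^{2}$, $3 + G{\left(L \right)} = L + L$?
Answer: $\frac{255183}{92} \approx 2773.7$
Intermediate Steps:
$G{\left(L \right)} = -3 + 2 L$ ($G{\left(L \right)} = -3 + \left(L + L\right) = -3 + 2 L$)
$g = 25$ ($g = 5^{2} = 25$)
$U = 25$
$V{\left(v,z \right)} = \frac{124 + v}{25 + z}$ ($V{\left(v,z \right)} = \frac{v + 124}{z + 25} = \frac{124 + v}{25 + z}$)
$\left(\left(-2993 + G{\left(52 \right)}\right) + V{\left(35,67 \right)}\right) + 5664 = \left(\left(-2993 + \left(-3 + 2 \cdot 52\right)\right) + \frac{124 + 35}{25 + 67}\right) + 5664 = \left(\left(-2993 + \left(-3 + 104\right)\right) + \frac{1}{92} \cdot 159\right) + 5664 = \left(\left(-2993 + 101\right) + \frac{1}{92} \cdot 159\right) + 5664 = \left(-2892 + \frac{159}{92}\right) + 5664 = - \frac{265905}{92} + 5664 = \frac{255183}{92}$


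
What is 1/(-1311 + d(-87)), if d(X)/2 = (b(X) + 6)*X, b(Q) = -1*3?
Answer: -1/1833 ≈ -0.00054555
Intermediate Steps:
b(Q) = -3
d(X) = 6*X (d(X) = 2*((-3 + 6)*X) = 2*(3*X) = 6*X)
1/(-1311 + d(-87)) = 1/(-1311 + 6*(-87)) = 1/(-1311 - 522) = 1/(-1833) = -1/1833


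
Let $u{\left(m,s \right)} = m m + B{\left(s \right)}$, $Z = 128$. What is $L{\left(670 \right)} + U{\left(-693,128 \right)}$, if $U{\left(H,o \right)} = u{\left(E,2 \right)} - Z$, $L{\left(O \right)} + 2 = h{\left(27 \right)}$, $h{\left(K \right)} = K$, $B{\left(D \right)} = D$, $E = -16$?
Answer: $155$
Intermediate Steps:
$u{\left(m,s \right)} = s + m^{2}$ ($u{\left(m,s \right)} = m m + s = m^{2} + s = s + m^{2}$)
$L{\left(O \right)} = 25$ ($L{\left(O \right)} = -2 + 27 = 25$)
$U{\left(H,o \right)} = 130$ ($U{\left(H,o \right)} = \left(2 + \left(-16\right)^{2}\right) - 128 = \left(2 + 256\right) - 128 = 258 - 128 = 130$)
$L{\left(670 \right)} + U{\left(-693,128 \right)} = 25 + 130 = 155$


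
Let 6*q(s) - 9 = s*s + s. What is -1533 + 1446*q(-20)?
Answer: 92216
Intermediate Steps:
q(s) = 3/2 + s/6 + s²/6 (q(s) = 3/2 + (s*s + s)/6 = 3/2 + (s² + s)/6 = 3/2 + (s + s²)/6 = 3/2 + (s/6 + s²/6) = 3/2 + s/6 + s²/6)
-1533 + 1446*q(-20) = -1533 + 1446*(3/2 + (⅙)*(-20) + (⅙)*(-20)²) = -1533 + 1446*(3/2 - 10/3 + (⅙)*400) = -1533 + 1446*(3/2 - 10/3 + 200/3) = -1533 + 1446*(389/6) = -1533 + 93749 = 92216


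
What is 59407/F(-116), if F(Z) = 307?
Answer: 59407/307 ≈ 193.51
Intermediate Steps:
59407/F(-116) = 59407/307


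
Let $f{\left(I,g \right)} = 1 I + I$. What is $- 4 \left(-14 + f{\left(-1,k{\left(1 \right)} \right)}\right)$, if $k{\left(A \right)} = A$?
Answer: $64$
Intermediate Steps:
$f{\left(I,g \right)} = 2 I$ ($f{\left(I,g \right)} = I + I = 2 I$)
$- 4 \left(-14 + f{\left(-1,k{\left(1 \right)} \right)}\right) = - 4 \left(-14 + 2 \left(-1\right)\right) = - 4 \left(-14 - 2\right) = \left(-4\right) \left(-16\right) = 64$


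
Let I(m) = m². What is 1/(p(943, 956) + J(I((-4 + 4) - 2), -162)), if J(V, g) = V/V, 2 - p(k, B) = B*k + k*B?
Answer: -1/1803013 ≈ -5.5463e-7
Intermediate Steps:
p(k, B) = 2 - 2*B*k (p(k, B) = 2 - (B*k + k*B) = 2 - (B*k + B*k) = 2 - 2*B*k)
J(V, g) = 1
1/(p(943, 956) + J(I((-4 + 4) - 2), -162)) = 1/((2 - 2*956*943) + 1) = 1/((2 - 1803016) + 1) = 1/(-1803014 + 1) = 1/(-1803013) = -1/1803013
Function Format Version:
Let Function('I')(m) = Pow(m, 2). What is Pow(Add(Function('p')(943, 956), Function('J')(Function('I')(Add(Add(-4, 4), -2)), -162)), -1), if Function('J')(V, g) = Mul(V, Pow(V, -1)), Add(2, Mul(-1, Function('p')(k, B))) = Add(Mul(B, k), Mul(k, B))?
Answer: Rational(-1, 1803013) ≈ -5.5463e-7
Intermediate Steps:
Function('p')(k, B) = Add(2, Mul(-2, B, k)) (Function('p')(k, B) = Add(2, Mul(-1, Add(Mul(B, k), Mul(k, B)))) = Add(2, Mul(-1, Add(Mul(B, k), Mul(B, k)))) = Add(2, Mul(-1, Mul(2, B, k))) = Add(2, Mul(-2, B, k)))
Function('J')(V, g) = 1
Pow(Add(Function('p')(943, 956), Function('J')(Function('I')(Add(Add(-4, 4), -2)), -162)), -1) = Pow(Add(Add(2, Mul(-2, 956, 943)), 1), -1) = Pow(Add(Add(2, -1803016), 1), -1) = Pow(Add(-1803014, 1), -1) = Pow(-1803013, -1) = Rational(-1, 1803013)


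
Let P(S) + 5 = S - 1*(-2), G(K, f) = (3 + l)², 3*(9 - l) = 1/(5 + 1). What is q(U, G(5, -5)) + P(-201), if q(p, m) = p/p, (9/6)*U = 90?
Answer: -203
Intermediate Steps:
U = 60 (U = (⅔)*90 = 60)
l = 161/18 (l = 9 - 1/(3*(5 + 1)) = 9 - ⅓/6 = 9 - ⅓*⅙ = 9 - 1/18 = 161/18 ≈ 8.9444)
G(K, f) = 46225/324 (G(K, f) = (3 + 161/18)² = (215/18)² = 46225/324)
q(p, m) = 1
P(S) = -3 + S (P(S) = -5 + (S - 1*(-2)) = -5 + (S + 2) = -5 + (2 + S) = -3 + S)
q(U, G(5, -5)) + P(-201) = 1 + (-3 - 201) = 1 - 204 = -203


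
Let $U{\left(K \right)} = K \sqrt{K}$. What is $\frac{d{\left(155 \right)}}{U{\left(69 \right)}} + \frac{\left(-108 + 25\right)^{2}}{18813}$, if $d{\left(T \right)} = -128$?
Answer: $\frac{6889}{18813} - \frac{128 \sqrt{69}}{4761} \approx 0.14286$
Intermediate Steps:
$U{\left(K \right)} = K^{\frac{3}{2}}$
$\frac{d{\left(155 \right)}}{U{\left(69 \right)}} + \frac{\left(-108 + 25\right)^{2}}{18813} = - \frac{128}{69^{\frac{3}{2}}} + \frac{\left(-108 + 25\right)^{2}}{18813} = - \frac{128}{69 \sqrt{69}} + \left(-83\right)^{2} \cdot \frac{1}{18813} = - 128 \frac{\sqrt{69}}{4761} + 6889 \cdot \frac{1}{18813} = - \frac{128 \sqrt{69}}{4761} + \frac{6889}{18813} = \frac{6889}{18813} - \frac{128 \sqrt{69}}{4761}$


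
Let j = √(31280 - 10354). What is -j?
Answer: -√20926 ≈ -144.66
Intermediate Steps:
j = √20926 ≈ 144.66
-j = -√20926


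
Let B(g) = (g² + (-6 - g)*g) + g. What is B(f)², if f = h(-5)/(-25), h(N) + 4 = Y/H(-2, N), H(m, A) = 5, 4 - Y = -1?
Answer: 9/25 ≈ 0.36000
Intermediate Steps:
Y = 5 (Y = 4 - 1*(-1) = 4 + 1 = 5)
h(N) = -3 (h(N) = -4 + 5/5 = -4 + 5*(⅕) = -4 + 1 = -3)
f = 3/25 (f = -3/(-25) = -3*(-1/25) = 3/25 ≈ 0.12000)
B(g) = g + g² + g*(-6 - g) (B(g) = (g² + g*(-6 - g)) + g = g + g² + g*(-6 - g))
B(f)² = (-5*3/25)² = (-⅗)² = 9/25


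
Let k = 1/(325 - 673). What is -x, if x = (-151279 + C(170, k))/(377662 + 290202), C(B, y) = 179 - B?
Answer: 75635/333932 ≈ 0.22650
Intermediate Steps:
k = -1/348 (k = 1/(-348) = -1/348 ≈ -0.0028736)
x = -75635/333932 (x = (-151279 + (179 - 1*170))/(377662 + 290202) = (-151279 + (179 - 170))/667864 = (-151279 + 9)*(1/667864) = -151270*1/667864 = -75635/333932 ≈ -0.22650)
-x = -1*(-75635/333932) = 75635/333932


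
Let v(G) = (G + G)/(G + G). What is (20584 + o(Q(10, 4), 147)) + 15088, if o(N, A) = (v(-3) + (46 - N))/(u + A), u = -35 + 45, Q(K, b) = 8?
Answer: 5600543/157 ≈ 35672.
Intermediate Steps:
v(G) = 1 (v(G) = (2*G)/((2*G)) = (2*G)*(1/(2*G)) = 1)
u = 10
o(N, A) = (47 - N)/(10 + A) (o(N, A) = (1 + (46 - N))/(10 + A) = (47 - N)/(10 + A))
(20584 + o(Q(10, 4), 147)) + 15088 = (20584 + (47 - 1*8)/(10 + 147)) + 15088 = (20584 + (47 - 8)/157) + 15088 = (20584 + (1/157)*39) + 15088 = (20584 + 39/157) + 15088 = 3231727/157 + 15088 = 5600543/157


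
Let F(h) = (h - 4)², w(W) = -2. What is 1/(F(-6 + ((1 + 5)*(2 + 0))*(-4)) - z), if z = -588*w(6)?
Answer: 1/2188 ≈ 0.00045704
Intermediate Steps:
F(h) = (-4 + h)²
z = 1176 (z = -588*(-2) = 1176)
1/(F(-6 + ((1 + 5)*(2 + 0))*(-4)) - z) = 1/((-4 + (-6 + ((1 + 5)*(2 + 0))*(-4)))² - 1*1176) = 1/((-4 + (-6 + (6*2)*(-4)))² - 1176) = 1/((-4 + (-6 + 12*(-4)))² - 1176) = 1/((-4 + (-6 - 48))² - 1176) = 1/((-4 - 54)² - 1176) = 1/((-58)² - 1176) = 1/(3364 - 1176) = 1/2188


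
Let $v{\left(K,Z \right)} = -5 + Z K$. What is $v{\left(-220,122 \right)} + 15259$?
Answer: $-11586$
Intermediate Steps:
$v{\left(K,Z \right)} = -5 + K Z$
$v{\left(-220,122 \right)} + 15259 = \left(-5 - 26840\right) + 15259 = -26845 + 15259 = -11586$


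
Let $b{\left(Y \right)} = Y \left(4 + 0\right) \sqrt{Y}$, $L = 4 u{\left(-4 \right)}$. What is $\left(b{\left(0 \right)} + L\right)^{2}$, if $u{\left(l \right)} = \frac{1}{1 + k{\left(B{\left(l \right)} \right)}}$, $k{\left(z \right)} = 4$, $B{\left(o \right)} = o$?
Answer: $\frac{16}{25} \approx 0.64$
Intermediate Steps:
$u{\left(l \right)} = \frac{1}{5}$ ($u{\left(l \right)} = \frac{1}{1 + 4} = \frac{1}{5}$)
$L = \frac{4}{5}$ ($L = 4 \cdot \frac{1}{5} = \frac{4}{5} \approx 0.8$)
$b{\left(Y \right)} = 4 Y^{\frac{3}{2}}$ ($b{\left(Y \right)} = Y 4 \sqrt{Y} = 4 Y \sqrt{Y} = 4 Y^{\frac{3}{2}}$)
$\left(b{\left(0 \right)} + L\right)^{2} = \left(4 \cdot 0^{\frac{3}{2}} + \frac{4}{5}\right)^{2} = \left(4 \cdot 0 + \frac{4}{5}\right)^{2} = \left(0 + \frac{4}{5}\right)^{2} = \left(\frac{4}{5}\right)^{2} = \frac{16}{25}$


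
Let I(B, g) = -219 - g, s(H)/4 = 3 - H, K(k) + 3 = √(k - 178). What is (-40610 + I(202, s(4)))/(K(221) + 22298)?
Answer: -910193375/497066982 + 40825*√43/497066982 ≈ -1.8306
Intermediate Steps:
K(k) = -3 + √(-178 + k) (K(k) = -3 + √(k - 178) = -3 + √(-178 + k))
s(H) = 12 - 4*H (s(H) = 4*(3 - H) = 12 - 4*H)
(-40610 + I(202, s(4)))/(K(221) + 22298) = (-40610 + (-219 - (12 - 4*4)))/((-3 + √(-178 + 221)) + 22298) = (-40610 + (-219 - (12 - 16)))/((-3 + √43) + 22298) = (-40610 + (-219 - 1*(-4)))/(22295 + √43) = (-40610 + (-219 + 4))/(22295 + √43) = (-40610 - 215)/(22295 + √43) = -40825/(22295 + √43)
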